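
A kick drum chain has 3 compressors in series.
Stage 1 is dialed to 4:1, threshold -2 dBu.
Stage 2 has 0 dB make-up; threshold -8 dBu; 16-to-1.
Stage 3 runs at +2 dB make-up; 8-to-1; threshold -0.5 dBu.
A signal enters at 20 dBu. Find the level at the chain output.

Stage 1: 20 dBu is 22 dB over -2 dBu; at 4:1 that becomes 5.5 dB over, giving 3.5 dBu.
Stage 2: 3.5 dBu is 11.5 dB over -8 dBu; at 16:1 that becomes 0.71875 dB over, giving -7.28125 dBu.
Stage 3: below threshold (-7.28125 ≤ -0.5); passes unchanged; make-up brings it to -5.28125 dBu.

-5.28125 dBu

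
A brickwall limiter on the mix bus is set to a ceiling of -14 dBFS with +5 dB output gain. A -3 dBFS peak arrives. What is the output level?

At ∞:1, everything above -14 dBFS is held at the ceiling.
Output gain then adds 5 dB: -14 + 5 = -9 dBFS.

-9 dBFS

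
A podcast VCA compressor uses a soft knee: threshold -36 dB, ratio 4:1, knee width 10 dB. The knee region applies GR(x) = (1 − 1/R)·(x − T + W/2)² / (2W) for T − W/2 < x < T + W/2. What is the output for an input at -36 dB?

x − T + W/2 = -36 − (-36) + 5 = 5.
GR = (1 − 1/4) × 5² / 20 = 0.75 × 25 / 20 = 0.9375 dB.
Output = -36 − 0.9375 = -36.9375 dB.

-36.9375 dB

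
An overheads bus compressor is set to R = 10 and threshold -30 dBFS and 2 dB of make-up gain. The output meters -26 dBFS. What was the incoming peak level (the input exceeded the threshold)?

-10 dBFS

Stripping the +2 dB make-up gives -28 dBFS at the gain stage.
That's 2 dB above the -30 dBFS threshold.
Before 10:1 compression the overshoot was 2 × 10 = 20 dB, so input = -30 + 20 = -10 dBFS.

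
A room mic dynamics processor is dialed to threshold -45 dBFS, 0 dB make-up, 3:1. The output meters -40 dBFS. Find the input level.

-30 dBFS

Post-compression overshoot = -40 − (-45) = 5 dB.
Input overshoot = R × output overshoot = 15 dB → input = -45 + 15 = -30 dBFS.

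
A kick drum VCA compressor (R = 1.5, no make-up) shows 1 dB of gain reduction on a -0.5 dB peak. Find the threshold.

-3.5 dB

Let T be the threshold. Output overshoot = (input overshoot)/R, so -1.5 − T = (-0.5 − T)/1.5.
1.5·(-1.5 − T) = -0.5 − T → 0.5·T = -2.25 − (-0.5) = -1.75.
T = -1.75/0.5 = -3.5 dB.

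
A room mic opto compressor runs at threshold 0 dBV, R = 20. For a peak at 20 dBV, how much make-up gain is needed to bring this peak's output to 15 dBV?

Without make-up, output = threshold + overshoot/20 = 0 + 1 = 1 dBV.
Gap to target: 14 dB.

14 dB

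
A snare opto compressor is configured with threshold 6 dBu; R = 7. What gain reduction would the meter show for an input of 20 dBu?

12 dB

Overshoot = 20 − 6 = 14 dB.
At 7:1, output sits 14/7 = 2 dB above threshold.
So the signal is attenuated by 14 − 2 = 12 dB.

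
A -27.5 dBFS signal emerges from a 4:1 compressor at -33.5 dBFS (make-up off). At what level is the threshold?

-35.5 dBFS

Input is 8 dB above T (since output overshoot × R = input overshoot: (-33.5 − T)·4 = -27.5 − T gives T = -35.5 dBFS).
Check: -35.5 + (-27.5 − (-35.5))/4 = -35.5 + 2 = -33.5 dBFS. ✓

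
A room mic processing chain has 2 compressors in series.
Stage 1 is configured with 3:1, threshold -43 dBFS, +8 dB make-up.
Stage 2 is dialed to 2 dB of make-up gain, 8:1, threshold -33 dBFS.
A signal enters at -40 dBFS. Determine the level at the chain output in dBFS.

-32 dBFS

Stage 1: -40 dBFS is 3 dB over -43 dBFS; at 3:1 that becomes 1 dB over, giving -42 dBFS; +8 dB make-up → -34 dBFS.
Stage 2: -34 dBFS is at or below the -33 dBFS threshold — no compression; make-up brings it to -32 dBFS.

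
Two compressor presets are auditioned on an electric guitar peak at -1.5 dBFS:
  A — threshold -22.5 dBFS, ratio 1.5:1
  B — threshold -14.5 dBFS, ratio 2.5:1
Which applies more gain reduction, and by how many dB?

A: GR = 21 − 21/1.5 = 7 dB.
B: GR = 13 − 13/2.5 = 7.8 dB.
Difference: 0.8 dB in favour of B.

B, by 0.8 dB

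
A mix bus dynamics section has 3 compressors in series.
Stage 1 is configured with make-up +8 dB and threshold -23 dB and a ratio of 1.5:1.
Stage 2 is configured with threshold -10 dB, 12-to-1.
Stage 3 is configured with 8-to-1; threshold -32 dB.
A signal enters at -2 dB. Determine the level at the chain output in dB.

-29.15625 dB

Stage 1: 21 dB above -23 dB, reduced 1.5:1 to 14 dB above → -9 dB; +8 dB make-up → -1 dB.
Stage 2: overshoot 9 dB → 9/12 = 0.75 dB → -9.25 dB.
Stage 3: 22.75 dB above -32 dB, reduced 8:1 to 2.84375 dB above → -29.15625 dB.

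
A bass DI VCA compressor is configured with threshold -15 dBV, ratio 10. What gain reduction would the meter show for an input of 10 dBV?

10 dBV exceeds the threshold by 25 dB.
At 10:1, output sits 25/10 = 2.5 dB above threshold.
So the signal is attenuated by 25 − 2.5 = 22.5 dB.

22.5 dB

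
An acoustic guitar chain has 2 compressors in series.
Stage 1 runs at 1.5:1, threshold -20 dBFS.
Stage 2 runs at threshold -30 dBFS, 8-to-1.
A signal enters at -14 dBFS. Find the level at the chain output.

-28.25 dBFS

Stage 1: overshoot 6 dB → 6/1.5 = 4 dB → -16 dBFS.
Stage 2: 14 dB above -30 dBFS, reduced 8:1 to 1.75 dB above → -28.25 dBFS.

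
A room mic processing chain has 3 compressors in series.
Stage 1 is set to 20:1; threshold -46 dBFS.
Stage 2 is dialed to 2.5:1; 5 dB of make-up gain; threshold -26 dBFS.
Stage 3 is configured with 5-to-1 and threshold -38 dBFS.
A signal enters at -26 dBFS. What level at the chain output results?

Stage 1: 20 dB above -46 dBFS, reduced 20:1 to 1 dB above → -45 dBFS.
Stage 2: -45 dBFS is at or below the -26 dBFS threshold — no compression; make-up brings it to -40 dBFS.
Stage 3: -40 dBFS is at or below the -38 dBFS threshold — no compression; output -40 dBFS.

-40 dBFS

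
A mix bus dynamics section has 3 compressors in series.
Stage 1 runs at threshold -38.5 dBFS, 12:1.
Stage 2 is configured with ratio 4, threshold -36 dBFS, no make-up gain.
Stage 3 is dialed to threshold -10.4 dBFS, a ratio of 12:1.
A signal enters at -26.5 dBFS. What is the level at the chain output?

-37.5 dBFS

Stage 1: -26.5 dBFS is 12 dB over -38.5 dBFS; at 12:1 that becomes 1 dB over, giving -37.5 dBFS.
Stage 2: -37.5 dBFS ≤ -36 dBFS, so stage 2 doesn't engage; output -37.5 dBFS.
Stage 3: -37.5 dBFS ≤ -10.4 dBFS, so stage 3 doesn't engage; output -37.5 dBFS.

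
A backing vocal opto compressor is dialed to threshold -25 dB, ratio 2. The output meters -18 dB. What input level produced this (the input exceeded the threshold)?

Post-compression overshoot = -18 − (-25) = 7 dB.
Before 2:1 compression the overshoot was 7 × 2 = 14 dB, so input = -25 + 14 = -11 dB.

-11 dB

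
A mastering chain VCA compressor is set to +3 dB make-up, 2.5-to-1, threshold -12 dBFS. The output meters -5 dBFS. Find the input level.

Stripping the +3 dB make-up gives -8 dBFS at the gain stage.
The compressed level sits -8 − (-12) = 4 dB over threshold.
Input overshoot = R × output overshoot = 10 dB → input = -12 + 10 = -2 dBFS.

-2 dBFS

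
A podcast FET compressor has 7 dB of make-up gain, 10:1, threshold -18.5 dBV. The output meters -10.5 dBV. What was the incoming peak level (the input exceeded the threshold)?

-8.5 dBV

Before make-up, the level was -10.5 − 7 = -17.5 dBV.
That's 1 dB above the -18.5 dBV threshold.
Undo the ratio: input overshoot = 1 × 10 = 10 dB, giving input = -8.5 dBV.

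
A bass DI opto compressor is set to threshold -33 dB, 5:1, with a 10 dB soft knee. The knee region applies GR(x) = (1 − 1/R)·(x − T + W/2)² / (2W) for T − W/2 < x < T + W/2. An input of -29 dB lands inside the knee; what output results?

-32.24 dB

x − T + W/2 = -29 − (-33) + 5 = 9.
GR = (1 − 1/5) × 9² / 20 = 0.8 × 81 / 20 = 3.24 dB.
Output = -29 − 3.24 = -32.24 dB.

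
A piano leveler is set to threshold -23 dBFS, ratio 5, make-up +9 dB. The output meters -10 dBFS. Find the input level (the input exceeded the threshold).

Before make-up, the level was -10 − 9 = -19 dBFS.
Post-compression overshoot = -19 − (-23) = 4 dB.
Before 5:1 compression the overshoot was 4 × 5 = 20 dB, so input = -23 + 20 = -3 dBFS.

-3 dBFS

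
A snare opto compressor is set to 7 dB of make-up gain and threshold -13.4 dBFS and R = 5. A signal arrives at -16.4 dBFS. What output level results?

-9.4 dBFS

-16.4 dBFS is 3 dB below the -13.4 dBFS threshold, so no gain reduction is applied.
Make-up gain adds 7 dB: -16.4 + 7 = -9.4 dBFS.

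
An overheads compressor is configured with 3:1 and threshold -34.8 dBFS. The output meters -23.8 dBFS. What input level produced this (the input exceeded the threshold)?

-1.8 dBFS

Post-compression overshoot = -23.8 − (-34.8) = 11 dB.
Input overshoot = R × output overshoot = 33 dB → input = -34.8 + 33 = -1.8 dBFS.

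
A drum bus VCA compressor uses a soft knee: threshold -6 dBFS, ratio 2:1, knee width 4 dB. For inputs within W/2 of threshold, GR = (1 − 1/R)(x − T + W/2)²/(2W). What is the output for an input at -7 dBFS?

x − T + W/2 = -7 − (-6) + 2 = 1.
GR = (1 − 1/2) × 1² / 8 = 0.5 × 1 / 8 = 0.0625 dB.
Output = -7 − 0.0625 = -7.0625 dBFS.

-7.0625 dBFS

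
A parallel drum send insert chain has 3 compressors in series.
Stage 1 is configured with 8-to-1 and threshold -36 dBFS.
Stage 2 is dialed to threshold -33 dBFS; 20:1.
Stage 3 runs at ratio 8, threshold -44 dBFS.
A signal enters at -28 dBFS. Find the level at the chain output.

Stage 1: 8 dB above -36 dBFS, reduced 8:1 to 1 dB above → -35 dBFS.
Stage 2: below threshold (-35 ≤ -33); passes unchanged; output -35 dBFS.
Stage 3: 9 dB above -44 dBFS, reduced 8:1 to 1.125 dB above → -42.875 dBFS.

-42.875 dBFS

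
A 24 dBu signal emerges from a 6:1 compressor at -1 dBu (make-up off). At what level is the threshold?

Input is 30 dB above T (since output overshoot × R = input overshoot: (-1 − T)·6 = 24 − T gives T = -6 dBu).
Check: -6 + (24 − (-6))/6 = -6 + 5 = -1 dBu. ✓

-6 dBu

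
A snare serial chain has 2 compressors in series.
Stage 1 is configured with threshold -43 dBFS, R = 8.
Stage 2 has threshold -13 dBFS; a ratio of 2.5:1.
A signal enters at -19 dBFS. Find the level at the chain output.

-40 dBFS

Stage 1: overshoot 24 dB → 24/8 = 3 dB → -40 dBFS.
Stage 2: -40 dBFS ≤ -13 dBFS, so stage 2 doesn't engage; output -40 dBFS.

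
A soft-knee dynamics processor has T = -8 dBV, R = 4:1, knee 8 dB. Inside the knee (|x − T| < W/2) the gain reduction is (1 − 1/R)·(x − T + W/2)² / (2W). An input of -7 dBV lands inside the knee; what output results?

x − T + W/2 = -7 − (-8) + 4 = 5.
GR = (1 − 1/4) × 5² / 16 = 0.75 × 25 / 16 = 1.171875 dB.
Output = -7 − 1.171875 = -8.171875 dBV.

-8.171875 dBV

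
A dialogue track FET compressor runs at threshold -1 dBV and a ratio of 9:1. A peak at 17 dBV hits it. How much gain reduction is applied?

16 dB

The signal is 18 dB above threshold.
At 9:1, output sits 18/9 = 2 dB above threshold.
So the signal is attenuated by 18 − 2 = 16 dB.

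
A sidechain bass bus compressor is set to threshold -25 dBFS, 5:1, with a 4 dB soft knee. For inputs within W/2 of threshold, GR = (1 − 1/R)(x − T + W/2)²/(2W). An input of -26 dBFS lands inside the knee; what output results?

-26.1 dBFS

x − T + W/2 = -26 − (-25) + 2 = 1.
GR = (1 − 1/5) × 1² / 8 = 0.8 × 1 / 8 = 0.1 dB.
Output = -26 − 0.1 = -26.1 dBFS.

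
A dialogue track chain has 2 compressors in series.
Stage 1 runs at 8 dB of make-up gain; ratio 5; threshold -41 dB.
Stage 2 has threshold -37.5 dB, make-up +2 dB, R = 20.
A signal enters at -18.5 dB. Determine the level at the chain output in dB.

Stage 1: -18.5 dB is 22.5 dB over -41 dB; at 5:1 that becomes 4.5 dB over, giving -36.5 dB; +8 dB make-up → -28.5 dB.
Stage 2: -28.5 dB is 9 dB over -37.5 dB; at 20:1 that becomes 0.45 dB over, giving -37.05 dB; +2 dB make-up → -35.05 dB.

-35.05 dB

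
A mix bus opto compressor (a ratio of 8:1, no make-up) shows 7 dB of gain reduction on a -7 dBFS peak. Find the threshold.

Input is 8 dB above T (since output overshoot × R = input overshoot: (-14 − T)·8 = -7 − T gives T = -15 dBFS).
Check: -15 + (-7 − (-15))/8 = -15 + 1 = -14 dBFS. ✓

-15 dBFS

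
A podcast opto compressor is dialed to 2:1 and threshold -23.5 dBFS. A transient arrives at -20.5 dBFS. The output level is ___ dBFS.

-22 dBFS

-20.5 dBFS sits 3 dB over threshold.
The 3 dB excess becomes 1.5 dB after 2:1 reduction.
That puts the output at -22 dBFS.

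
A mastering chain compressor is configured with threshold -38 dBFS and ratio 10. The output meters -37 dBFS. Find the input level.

-28 dBFS

That's 1 dB above the -38 dBFS threshold.
Undo the ratio: input overshoot = 1 × 10 = 10 dB, giving input = -28 dBFS.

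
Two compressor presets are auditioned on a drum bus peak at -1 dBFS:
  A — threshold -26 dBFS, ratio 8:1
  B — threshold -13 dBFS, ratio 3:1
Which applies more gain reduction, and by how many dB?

A: GR = 25 − 25/8 = 21.875 dB.
B: GR = 12 − 12/3 = 8 dB.
Difference: 13.875 dB in favour of A.

A, by 13.875 dB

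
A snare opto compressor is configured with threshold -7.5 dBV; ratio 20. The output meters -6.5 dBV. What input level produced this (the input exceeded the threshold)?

12.5 dBV

Post-compression overshoot = -6.5 − (-7.5) = 1 dB.
Input overshoot = R × output overshoot = 20 dB → input = -7.5 + 20 = 12.5 dBV.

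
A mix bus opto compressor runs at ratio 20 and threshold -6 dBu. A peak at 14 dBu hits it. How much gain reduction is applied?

The signal is 20 dB above threshold.
After 20:1 compression the overshoot becomes 20/20 = 1 dB.
Gain reduction = 20 − 1 = 19 dB.

19 dB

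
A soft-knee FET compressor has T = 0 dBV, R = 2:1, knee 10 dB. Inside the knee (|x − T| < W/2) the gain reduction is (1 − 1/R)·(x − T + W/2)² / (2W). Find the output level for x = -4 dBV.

-4.025 dBV

x − T + W/2 = -4 − 0 + 5 = 1.
GR = (1 − 1/2) × 1² / 20 = 0.5 × 1 / 20 = 0.025 dB.
Output = -4 − 0.025 = -4.025 dBV.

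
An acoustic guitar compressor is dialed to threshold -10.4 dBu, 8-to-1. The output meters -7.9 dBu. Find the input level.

Post-compression overshoot = -7.9 − (-10.4) = 2.5 dB.
Input overshoot = R × output overshoot = 20 dB → input = -10.4 + 20 = 9.6 dBu.

9.6 dBu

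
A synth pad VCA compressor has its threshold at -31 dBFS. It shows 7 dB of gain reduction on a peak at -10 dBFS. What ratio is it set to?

1.5:1

Input overshoot = -10 − (-31) = 21 dB.
Output overshoot = 21 − 7 = 14 dB.
Ratio = input overshoot / output overshoot = 21 / 14 = 1.5.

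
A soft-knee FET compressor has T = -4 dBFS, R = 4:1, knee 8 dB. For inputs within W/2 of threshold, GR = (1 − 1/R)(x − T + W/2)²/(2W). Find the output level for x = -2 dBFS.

-3.6875 dBFS

x − T + W/2 = -2 − (-4) + 4 = 6.
GR = (1 − 1/4) × 6² / 16 = 0.75 × 36 / 16 = 1.6875 dB.
Output = -2 − 1.6875 = -3.6875 dBFS.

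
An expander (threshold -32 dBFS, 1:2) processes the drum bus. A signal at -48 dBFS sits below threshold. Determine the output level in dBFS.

The input is 16 dB below the -32 dBFS threshold.
A 1:2 expander multiplies undershoot by 2: 16 × 2 = 32 dB below threshold.
Output = -32 − 32 = -64 dBFS.

-64 dBFS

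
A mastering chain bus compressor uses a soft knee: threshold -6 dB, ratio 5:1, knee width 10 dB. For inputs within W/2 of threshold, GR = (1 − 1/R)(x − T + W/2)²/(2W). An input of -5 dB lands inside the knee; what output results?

x − T + W/2 = -5 − (-6) + 5 = 6.
GR = (1 − 1/5) × 6² / 20 = 0.8 × 36 / 20 = 1.44 dB.
Output = -5 − 1.44 = -6.44 dB.

-6.44 dB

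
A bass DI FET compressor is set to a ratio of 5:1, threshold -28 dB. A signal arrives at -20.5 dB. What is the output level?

-26.5 dB

Overshoot: -20.5 − (-28) = 7.5 dB.
5:1 compression reduces that to 7.5/5 = 1.5 dB over.
Output = -28 + 1.5 = -26.5 dB.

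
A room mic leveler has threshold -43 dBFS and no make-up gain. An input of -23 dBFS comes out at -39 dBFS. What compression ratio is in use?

Input overshoot = -23 − (-43) = 20 dB; output overshoot = -39 − (-43) = 4 dB.
Ratio = 20 / 4 = 5.

5:1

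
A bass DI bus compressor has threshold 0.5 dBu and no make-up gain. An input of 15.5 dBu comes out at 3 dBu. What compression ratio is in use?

6:1

Input overshoot = 15.5 − 0.5 = 15 dB; output overshoot = 3 − 0.5 = 2.5 dB.
Ratio = 15 / 2.5 = 6.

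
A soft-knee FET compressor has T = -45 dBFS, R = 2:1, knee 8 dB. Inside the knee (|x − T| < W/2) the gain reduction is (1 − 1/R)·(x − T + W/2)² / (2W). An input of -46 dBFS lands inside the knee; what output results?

-46.28125 dBFS

x − T + W/2 = -46 − (-45) + 4 = 3.
GR = (1 − 1/2) × 3² / 16 = 0.5 × 9 / 16 = 0.28125 dB.
Output = -46 − 0.28125 = -46.28125 dBFS.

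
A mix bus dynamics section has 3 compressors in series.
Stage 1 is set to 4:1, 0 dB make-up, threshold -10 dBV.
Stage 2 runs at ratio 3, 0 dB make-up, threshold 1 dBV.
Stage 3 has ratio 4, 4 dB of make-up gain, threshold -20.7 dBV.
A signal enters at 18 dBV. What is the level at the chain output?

Stage 1: 28 dB above -10 dBV, reduced 4:1 to 7 dB above → -3 dBV.
Stage 2: below threshold (-3 ≤ 1); passes unchanged; output -3 dBV.
Stage 3: 17.7 dB above -20.7 dBV, reduced 4:1 to 4.425 dB above → -16.275 dBV; +4 dB make-up → -12.275 dBV.

-12.275 dBV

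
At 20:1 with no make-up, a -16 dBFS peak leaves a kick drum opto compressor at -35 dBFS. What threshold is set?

-36 dBFS

Gain reduction = -16 − (-35) = 19 dB; output overshoot = GR / (R − 1) = 19 / 19 = 1 dB.
Threshold = output − output overshoot = -35 − 1 = -36 dBFS.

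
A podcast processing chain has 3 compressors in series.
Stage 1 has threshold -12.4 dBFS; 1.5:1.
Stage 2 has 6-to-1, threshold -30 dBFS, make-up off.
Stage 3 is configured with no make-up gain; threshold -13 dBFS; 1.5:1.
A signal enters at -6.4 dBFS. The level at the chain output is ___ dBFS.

-26.4 dBFS

Stage 1: overshoot 6 dB → 6/1.5 = 4 dB → -8.4 dBFS.
Stage 2: -8.4 dBFS is 21.6 dB over -30 dBFS; at 6:1 that becomes 3.6 dB over, giving -26.4 dBFS.
Stage 3: below threshold (-26.4 ≤ -13); passes unchanged; output -26.4 dBFS.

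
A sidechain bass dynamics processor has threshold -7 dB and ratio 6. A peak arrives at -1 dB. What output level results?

-6 dB

-1 dB sits 6 dB over threshold.
The 6 dB excess becomes 1 dB after 6:1 reduction.
That puts the output at -6 dB.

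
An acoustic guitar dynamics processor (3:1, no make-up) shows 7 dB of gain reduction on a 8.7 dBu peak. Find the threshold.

-1.8 dBu

Let T be the threshold. Output overshoot = (input overshoot)/R, so 1.7 − T = (8.7 − T)/3.
3·(1.7 − T) = 8.7 − T → 2·T = 5.1 − 8.7 = -3.6.
T = -3.6/2 = -1.8 dBu.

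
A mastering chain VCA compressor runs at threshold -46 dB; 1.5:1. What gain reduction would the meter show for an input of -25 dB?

Overshoot = -25 − (-46) = 21 dB.
A 1.5:1 ratio leaves 14 dB of that excess.
GR = overshoot in − overshoot out = 21 − 14 = 7 dB.

7 dB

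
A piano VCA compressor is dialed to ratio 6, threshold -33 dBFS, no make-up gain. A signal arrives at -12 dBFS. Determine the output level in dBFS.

-29.5 dBFS

-12 dBFS sits 21 dB over threshold.
6:1 compression reduces that to 21/6 = 3.5 dB over.
That puts the output at -29.5 dBFS.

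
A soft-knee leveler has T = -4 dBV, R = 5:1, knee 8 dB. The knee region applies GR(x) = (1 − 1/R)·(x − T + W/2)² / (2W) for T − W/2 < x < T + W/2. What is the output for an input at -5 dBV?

-5.45 dBV

x − T + W/2 = -5 − (-4) + 4 = 3.
GR = (1 − 1/5) × 3² / 16 = 0.8 × 9 / 16 = 0.45 dB.
Output = -5 − 0.45 = -5.45 dBV.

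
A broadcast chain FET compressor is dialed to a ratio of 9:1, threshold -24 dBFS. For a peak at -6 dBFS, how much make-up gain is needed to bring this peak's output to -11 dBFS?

11 dB

The peak compresses to -24 + 18/9 = -22 dBFS.
To reach -11 dBFS requires -11 − (-22) = 11 dB of make-up.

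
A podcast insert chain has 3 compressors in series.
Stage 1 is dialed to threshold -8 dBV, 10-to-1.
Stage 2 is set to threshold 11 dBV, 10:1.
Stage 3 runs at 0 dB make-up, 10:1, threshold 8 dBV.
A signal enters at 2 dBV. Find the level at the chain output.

-7 dBV

Stage 1: 10 dB above -8 dBV, reduced 10:1 to 1 dB above → -7 dBV.
Stage 2: below threshold (-7 ≤ 11); passes unchanged; output -7 dBV.
Stage 3: below threshold (-7 ≤ 8); passes unchanged; output -7 dBV.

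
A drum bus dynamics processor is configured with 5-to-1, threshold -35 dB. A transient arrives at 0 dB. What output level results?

-28 dB

The input is 35 dB above the -35 dB threshold.
5:1 compression reduces that to 35/5 = 7 dB over.
So the level is -35 + 7 = -28 dB.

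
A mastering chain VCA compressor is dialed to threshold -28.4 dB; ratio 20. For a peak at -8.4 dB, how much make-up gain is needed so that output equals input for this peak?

The peak compresses to -28.4 + 20/20 = -27.4 dB.
To reach -8.4 dB requires -8.4 − (-27.4) = 19 dB of make-up.

19 dB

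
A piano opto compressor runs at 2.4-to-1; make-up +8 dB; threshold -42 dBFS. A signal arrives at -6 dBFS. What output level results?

-6 dBFS sits 36 dB over threshold.
The 36 dB excess becomes 15 dB after 2.4:1 reduction.
So the level is -42 + 15 = -27 dBFS; make-up adds 8 dB, giving -19 dBFS.

-19 dBFS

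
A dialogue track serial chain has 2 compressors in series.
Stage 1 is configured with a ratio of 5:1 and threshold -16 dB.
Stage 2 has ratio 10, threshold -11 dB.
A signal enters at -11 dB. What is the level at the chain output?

Stage 1: 5 dB above -16 dB, reduced 5:1 to 1 dB above → -15 dB.
Stage 2: -15 dB ≤ -11 dB, so stage 2 doesn't engage; output -15 dB.

-15 dB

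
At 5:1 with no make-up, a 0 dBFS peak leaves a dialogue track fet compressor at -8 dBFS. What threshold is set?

-10 dBFS

Input is 10 dB above T (since output overshoot × R = input overshoot: (-8 − T)·5 = 0 − T gives T = -10 dBFS).
Check: -10 + (0 − (-10))/5 = -10 + 2 = -8 dBFS. ✓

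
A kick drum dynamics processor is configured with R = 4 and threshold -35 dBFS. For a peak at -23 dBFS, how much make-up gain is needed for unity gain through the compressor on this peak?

The peak compresses to -35 + 12/4 = -32 dBFS.
To reach -23 dBFS requires -23 − (-32) = 9 dB of make-up.

9 dB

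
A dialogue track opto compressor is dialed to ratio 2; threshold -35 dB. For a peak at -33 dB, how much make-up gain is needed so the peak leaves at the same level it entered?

1 dB

Overshoot 2 dB → 2/2 = 1 dB after compression, so the compressed level is -35 + 1 = -34 dB.
Make-up = target − compressed = -33 − (-34) = 1 dB.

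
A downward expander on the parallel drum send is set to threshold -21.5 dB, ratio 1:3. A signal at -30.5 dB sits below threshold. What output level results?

-48.5 dB

Undershoot = (-21.5) − (-30.5) = 9 dB.
At 1:3, that expands to 27 dB under threshold.
Output = -21.5 − 27 = -48.5 dB.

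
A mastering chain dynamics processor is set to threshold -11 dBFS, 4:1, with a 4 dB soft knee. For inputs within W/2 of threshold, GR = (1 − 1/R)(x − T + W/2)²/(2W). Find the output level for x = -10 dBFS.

x − T + W/2 = -10 − (-11) + 2 = 3.
GR = (1 − 1/4) × 3² / 8 = 0.75 × 9 / 8 = 0.84375 dB.
Output = -10 − 0.84375 = -10.84375 dBFS.

-10.84375 dBFS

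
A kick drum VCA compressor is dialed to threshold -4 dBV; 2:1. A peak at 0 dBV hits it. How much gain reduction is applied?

0 dBV exceeds the threshold by 4 dB.
After 2:1 compression the overshoot becomes 4/2 = 2 dB.
So the signal is attenuated by 4 − 2 = 2 dB.

2 dB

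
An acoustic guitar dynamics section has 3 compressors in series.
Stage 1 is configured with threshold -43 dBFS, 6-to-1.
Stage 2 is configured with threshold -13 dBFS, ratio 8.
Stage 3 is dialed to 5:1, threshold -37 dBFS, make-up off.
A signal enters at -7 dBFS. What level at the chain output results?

Stage 1: 36 dB above -43 dBFS, reduced 6:1 to 6 dB above → -37 dBFS.
Stage 2: -37 dBFS ≤ -13 dBFS, so stage 2 doesn't engage; output -37 dBFS.
Stage 3: below threshold (-37 ≤ -37); passes unchanged; output -37 dBFS.

-37 dBFS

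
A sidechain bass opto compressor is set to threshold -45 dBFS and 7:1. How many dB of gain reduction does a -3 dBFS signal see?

Overshoot = -3 − (-45) = 42 dB.
At 7:1, output sits 42/7 = 6 dB above threshold.
Gain reduction = 42 − 6 = 36 dB.

36 dB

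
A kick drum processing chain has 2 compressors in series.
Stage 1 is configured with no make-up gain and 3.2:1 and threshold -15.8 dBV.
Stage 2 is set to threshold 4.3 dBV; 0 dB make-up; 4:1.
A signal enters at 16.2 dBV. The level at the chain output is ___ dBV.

-5.8 dBV

Stage 1: 16.2 dBV is 32 dB over -15.8 dBV; at 3.2:1 that becomes 10 dB over, giving -5.8 dBV.
Stage 2: -5.8 dBV ≤ 4.3 dBV, so stage 2 doesn't engage; output -5.8 dBV.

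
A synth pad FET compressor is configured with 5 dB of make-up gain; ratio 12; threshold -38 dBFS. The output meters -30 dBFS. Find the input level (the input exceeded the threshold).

Stripping the +5 dB make-up gives -35 dBFS at the gain stage.
The compressed level sits -35 − (-38) = 3 dB over threshold.
Input overshoot = R × output overshoot = 36 dB → input = -38 + 36 = -2 dBFS.

-2 dBFS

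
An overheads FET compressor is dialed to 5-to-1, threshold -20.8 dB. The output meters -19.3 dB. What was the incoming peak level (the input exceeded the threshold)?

-13.3 dB

Post-compression overshoot = -19.3 − (-20.8) = 1.5 dB.
Undo the ratio: input overshoot = 1.5 × 5 = 7.5 dB, giving input = -13.3 dB.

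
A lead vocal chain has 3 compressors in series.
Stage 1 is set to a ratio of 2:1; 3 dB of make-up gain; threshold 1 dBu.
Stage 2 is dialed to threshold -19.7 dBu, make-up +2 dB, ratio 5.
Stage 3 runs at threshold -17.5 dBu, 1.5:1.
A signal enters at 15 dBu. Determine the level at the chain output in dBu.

Stage 1: 15 dBu is 14 dB over 1 dBu; at 2:1 that becomes 7 dB over, giving 8 dBu; +3 dB make-up → 11 dBu.
Stage 2: 30.7 dB above -19.7 dBu, reduced 5:1 to 6.14 dB above → -13.56 dBu; +2 dB make-up → -11.56 dBu.
Stage 3: 5.94 dB above -17.5 dBu, reduced 1.5:1 to 3.96 dB above → -13.54 dBu.

-13.54 dBu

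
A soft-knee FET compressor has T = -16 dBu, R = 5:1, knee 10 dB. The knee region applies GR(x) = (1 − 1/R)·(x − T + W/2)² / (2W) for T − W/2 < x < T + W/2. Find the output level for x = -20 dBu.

x − T + W/2 = -20 − (-16) + 5 = 1.
GR = (1 − 1/5) × 1² / 20 = 0.8 × 1 / 20 = 0.04 dB.
Output = -20 − 0.04 = -20.04 dBu.

-20.04 dBu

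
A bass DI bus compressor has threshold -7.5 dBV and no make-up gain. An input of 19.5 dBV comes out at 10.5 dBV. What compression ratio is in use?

Input overshoot = 19.5 − (-7.5) = 27 dB; output overshoot = 10.5 − (-7.5) = 18 dB.
Ratio = 27 / 18 = 1.5.

1.5:1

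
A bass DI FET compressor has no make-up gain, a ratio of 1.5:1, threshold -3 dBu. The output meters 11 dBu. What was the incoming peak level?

18 dBu

Post-compression overshoot = 11 − (-3) = 14 dB.
Before 1.5:1 compression the overshoot was 14 × 1.5 = 21 dB, so input = -3 + 21 = 18 dBu.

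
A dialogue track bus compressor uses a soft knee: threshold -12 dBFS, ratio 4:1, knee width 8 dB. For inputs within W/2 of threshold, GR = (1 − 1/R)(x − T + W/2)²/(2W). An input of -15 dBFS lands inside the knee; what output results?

-15.046875 dBFS

x − T + W/2 = -15 − (-12) + 4 = 1.
GR = (1 − 1/4) × 1² / 16 = 0.75 × 1 / 16 = 0.046875 dB.
Output = -15 − 0.046875 = -15.046875 dBFS.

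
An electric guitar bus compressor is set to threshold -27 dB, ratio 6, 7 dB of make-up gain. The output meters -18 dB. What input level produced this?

Remove make-up: -18 − 7 = -25 dB.
The compressed level sits -25 − (-27) = 2 dB over threshold.
Before 6:1 compression the overshoot was 2 × 6 = 12 dB, so input = -27 + 12 = -15 dB.

-15 dB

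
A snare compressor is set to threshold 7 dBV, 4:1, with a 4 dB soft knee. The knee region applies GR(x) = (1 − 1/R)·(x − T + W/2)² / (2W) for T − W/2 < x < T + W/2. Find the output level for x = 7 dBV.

6.625 dBV

x − T + W/2 = 7 − 7 + 2 = 2.
GR = (1 − 1/4) × 2² / 8 = 0.75 × 4 / 8 = 0.375 dB.
Output = 7 − 0.375 = 6.625 dBV.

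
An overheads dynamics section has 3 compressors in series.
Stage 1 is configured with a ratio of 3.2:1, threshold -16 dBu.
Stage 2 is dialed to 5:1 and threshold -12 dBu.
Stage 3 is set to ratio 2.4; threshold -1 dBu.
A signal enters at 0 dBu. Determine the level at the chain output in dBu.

-11.8 dBu

Stage 1: 0 dBu is 16 dB over -16 dBu; at 3.2:1 that becomes 5 dB over, giving -11 dBu.
Stage 2: 1 dB above -12 dBu, reduced 5:1 to 0.2 dB above → -11.8 dBu.
Stage 3: -11.8 dBu ≤ -1 dBu, so stage 3 doesn't engage; output -11.8 dBu.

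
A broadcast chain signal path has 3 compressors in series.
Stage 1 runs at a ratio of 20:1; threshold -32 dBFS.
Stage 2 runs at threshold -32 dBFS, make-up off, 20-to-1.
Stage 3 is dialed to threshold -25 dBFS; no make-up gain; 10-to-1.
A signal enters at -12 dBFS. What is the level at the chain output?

-31.95 dBFS

Stage 1: -12 dBFS is 20 dB over -32 dBFS; at 20:1 that becomes 1 dB over, giving -31 dBFS.
Stage 2: 1 dB above -32 dBFS, reduced 20:1 to 0.05 dB above → -31.95 dBFS.
Stage 3: below threshold (-31.95 ≤ -25); passes unchanged; output -31.95 dBFS.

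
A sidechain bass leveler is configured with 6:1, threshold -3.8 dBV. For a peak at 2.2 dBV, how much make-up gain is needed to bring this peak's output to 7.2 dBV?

Without make-up, output = threshold + overshoot/6 = -3.8 + 1 = -2.8 dBV.
Gap to target: 10 dB.

10 dB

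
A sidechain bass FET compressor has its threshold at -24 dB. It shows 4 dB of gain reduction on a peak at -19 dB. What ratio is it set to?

5:1

Input overshoot = -19 − (-24) = 5 dB.
Output overshoot = 5 − 4 = 1 dB.
Ratio = input overshoot / output overshoot = 5 / 1 = 5.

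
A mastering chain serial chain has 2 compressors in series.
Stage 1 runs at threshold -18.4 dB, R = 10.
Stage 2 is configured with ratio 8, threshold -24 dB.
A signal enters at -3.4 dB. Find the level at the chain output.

Stage 1: -3.4 dB is 15 dB over -18.4 dB; at 10:1 that becomes 1.5 dB over, giving -16.9 dB.
Stage 2: overshoot 7.1 dB → 7.1/8 = 0.8875 dB → -23.1125 dB.

-23.1125 dB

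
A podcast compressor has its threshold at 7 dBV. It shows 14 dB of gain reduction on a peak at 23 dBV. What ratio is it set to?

Input overshoot = 23 − 7 = 16 dB.
Output overshoot = 16 − 14 = 2 dB.
Ratio = input overshoot / output overshoot = 16 / 2 = 8.

8:1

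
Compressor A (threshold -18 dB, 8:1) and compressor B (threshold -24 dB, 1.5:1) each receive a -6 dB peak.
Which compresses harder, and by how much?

A, by 4.5 dB

A: overshoot 12 dB → output overshoot 1.5 dB → GR 10.5 dB.
B: overshoot 18 dB → output overshoot 12 dB → GR 6 dB.
Difference: 4.5 dB in favour of A.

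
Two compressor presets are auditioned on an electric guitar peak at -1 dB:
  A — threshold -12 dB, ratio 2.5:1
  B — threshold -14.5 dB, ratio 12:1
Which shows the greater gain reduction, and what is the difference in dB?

B, by 5.775 dB

A: 11 dB over, compressed to 4.4 dB over, so 6.6 dB of GR.
B: 13.5 dB over, compressed to 1.125 dB over, so 12.375 dB of GR.
B reduces 5.775 dB more.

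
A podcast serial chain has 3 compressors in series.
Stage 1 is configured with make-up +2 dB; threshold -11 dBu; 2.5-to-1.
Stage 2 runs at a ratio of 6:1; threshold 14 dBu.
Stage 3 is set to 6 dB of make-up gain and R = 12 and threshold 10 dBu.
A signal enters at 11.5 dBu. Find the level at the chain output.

6 dBu

Stage 1: 22.5 dB above -11 dBu, reduced 2.5:1 to 9 dB above → -2 dBu; +2 dB make-up → 0 dBu.
Stage 2: 0 dBu is at or below the 14 dBu threshold — no compression; output 0 dBu.
Stage 3: 0 dBu is at or below the 10 dBu threshold — no compression; make-up brings it to 6 dBu.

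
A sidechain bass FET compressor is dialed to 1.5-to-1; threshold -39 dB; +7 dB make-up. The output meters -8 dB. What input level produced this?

Before make-up, the level was -8 − 7 = -15 dB.
Post-compression overshoot = -15 − (-39) = 24 dB.
Before 1.5:1 compression the overshoot was 24 × 1.5 = 36 dB, so input = -39 + 36 = -3 dB.

-3 dB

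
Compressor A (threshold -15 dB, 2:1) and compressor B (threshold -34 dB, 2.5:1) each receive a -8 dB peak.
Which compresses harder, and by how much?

A: overshoot 7 dB → output overshoot 3.5 dB → GR 3.5 dB.
B: overshoot 26 dB → output overshoot 10.4 dB → GR 15.6 dB.
Difference: 12.1 dB in favour of B.

B, by 12.1 dB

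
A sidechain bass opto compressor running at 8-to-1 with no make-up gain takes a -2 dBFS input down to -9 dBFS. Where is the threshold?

Input is 8 dB above T (since output overshoot × R = input overshoot: (-9 − T)·8 = -2 − T gives T = -10 dBFS).
Check: -10 + (-2 − (-10))/8 = -10 + 1 = -9 dBFS. ✓

-10 dBFS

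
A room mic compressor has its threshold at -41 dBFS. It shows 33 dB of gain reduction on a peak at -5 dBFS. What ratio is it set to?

Input overshoot = -5 − (-41) = 36 dB.
Output overshoot = 36 − 33 = 3 dB.
Ratio = input overshoot / output overshoot = 36 / 3 = 12.

12:1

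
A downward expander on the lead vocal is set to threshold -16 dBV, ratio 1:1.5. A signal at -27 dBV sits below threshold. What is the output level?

Undershoot = (-16) − (-27) = 11 dB.
At 1:1.5, that expands to 16.5 dB under threshold.
Output = -16 − 16.5 = -32.5 dBV.

-32.5 dBV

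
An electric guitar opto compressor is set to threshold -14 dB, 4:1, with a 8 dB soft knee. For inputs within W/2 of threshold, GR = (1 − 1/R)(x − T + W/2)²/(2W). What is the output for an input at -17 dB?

-17.046875 dB

x − T + W/2 = -17 − (-14) + 4 = 1.
GR = (1 − 1/4) × 1² / 16 = 0.75 × 1 / 16 = 0.046875 dB.
Output = -17 − 0.046875 = -17.046875 dB.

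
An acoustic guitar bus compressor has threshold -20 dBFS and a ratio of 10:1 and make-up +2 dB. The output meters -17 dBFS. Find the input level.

Stripping the +2 dB make-up gives -19 dBFS at the gain stage.
The compressed level sits -19 − (-20) = 1 dB over threshold.
Input overshoot = R × output overshoot = 10 dB → input = -20 + 10 = -10 dBFS.

-10 dBFS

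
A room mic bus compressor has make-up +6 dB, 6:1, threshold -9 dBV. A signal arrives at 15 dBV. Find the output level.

The input is 24 dB above the -9 dBV threshold.
At 6:1 the overshoot is divided by 6, leaving 4 dB above threshold.
That puts the output at -5 dBV; make-up adds 6 dB, giving 1 dBV.

1 dBV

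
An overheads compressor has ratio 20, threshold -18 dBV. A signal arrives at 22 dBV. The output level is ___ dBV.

-16 dBV

The input is 40 dB above the -18 dBV threshold.
The 40 dB excess becomes 2 dB after 20:1 reduction.
That puts the output at -16 dBV.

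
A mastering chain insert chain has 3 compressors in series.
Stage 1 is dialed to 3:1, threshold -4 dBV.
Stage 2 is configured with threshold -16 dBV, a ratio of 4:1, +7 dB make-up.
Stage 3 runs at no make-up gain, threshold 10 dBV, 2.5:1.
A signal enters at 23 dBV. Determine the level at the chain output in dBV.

-3.75 dBV

Stage 1: 27 dB above -4 dBV, reduced 3:1 to 9 dB above → 5 dBV.
Stage 2: overshoot 21 dB → 21/4 = 5.25 dB → -10.75 dBV; +7 dB make-up → -3.75 dBV.
Stage 3: -3.75 dBV is at or below the 10 dBV threshold — no compression; output -3.75 dBV.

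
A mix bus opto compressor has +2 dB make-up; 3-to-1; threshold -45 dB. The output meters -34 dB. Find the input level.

Before make-up, the level was -34 − 2 = -36 dB.
The compressed level sits -36 − (-45) = 9 dB over threshold.
Input overshoot = R × output overshoot = 27 dB → input = -45 + 27 = -18 dB.

-18 dB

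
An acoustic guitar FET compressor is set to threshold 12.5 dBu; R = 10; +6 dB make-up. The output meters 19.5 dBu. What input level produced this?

Remove make-up: 19.5 − 6 = 13.5 dBu.
Post-compression overshoot = 13.5 − 12.5 = 1 dB.
Before 10:1 compression the overshoot was 1 × 10 = 10 dB, so input = 12.5 + 10 = 22.5 dBu.

22.5 dBu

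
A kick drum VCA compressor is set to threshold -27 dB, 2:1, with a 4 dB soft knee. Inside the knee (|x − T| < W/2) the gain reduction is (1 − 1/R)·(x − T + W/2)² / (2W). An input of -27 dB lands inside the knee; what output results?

-27.25 dB

x − T + W/2 = -27 − (-27) + 2 = 2.
GR = (1 − 1/2) × 2² / 8 = 0.5 × 4 / 8 = 0.25 dB.
Output = -27 − 0.25 = -27.25 dB.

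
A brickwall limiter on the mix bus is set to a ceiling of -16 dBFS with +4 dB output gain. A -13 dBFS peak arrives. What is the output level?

A brickwall limiter is an ∞:1 compressor: any input above the ceiling is clamped to -16 dBFS.
Output gain then adds 4 dB: -16 + 4 = -12 dBFS.

-12 dBFS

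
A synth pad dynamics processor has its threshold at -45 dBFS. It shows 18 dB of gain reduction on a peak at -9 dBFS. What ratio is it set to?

Input overshoot = -9 − (-45) = 36 dB.
Output overshoot = 36 − 18 = 18 dB.
Ratio = input overshoot / output overshoot = 36 / 18 = 2.

2:1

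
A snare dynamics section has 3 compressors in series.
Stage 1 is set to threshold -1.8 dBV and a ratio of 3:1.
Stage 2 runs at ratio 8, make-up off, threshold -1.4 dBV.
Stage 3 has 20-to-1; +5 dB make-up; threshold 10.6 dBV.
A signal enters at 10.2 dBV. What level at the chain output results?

Stage 1: overshoot 12 dB → 12/3 = 4 dB → 2.2 dBV.
Stage 2: 2.2 dBV is 3.6 dB over -1.4 dBV; at 8:1 that becomes 0.45 dB over, giving -0.95 dBV.
Stage 3: -0.95 dBV ≤ 10.6 dBV, so stage 3 doesn't engage; make-up brings it to 4.05 dBV.

4.05 dBV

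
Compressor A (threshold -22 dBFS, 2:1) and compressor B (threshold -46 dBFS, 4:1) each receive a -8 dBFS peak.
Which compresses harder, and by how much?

B, by 21.5 dB

A: GR = 14 − 14/2 = 7 dB.
B: GR = 38 − 38/4 = 28.5 dB.
Difference: 21.5 dB in favour of B.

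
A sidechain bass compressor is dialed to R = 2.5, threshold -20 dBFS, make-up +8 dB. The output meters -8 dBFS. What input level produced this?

Before make-up, the level was -8 − 8 = -16 dBFS.
Post-compression overshoot = -16 − (-20) = 4 dB.
Before 2.5:1 compression the overshoot was 4 × 2.5 = 10 dB, so input = -20 + 10 = -10 dBFS.

-10 dBFS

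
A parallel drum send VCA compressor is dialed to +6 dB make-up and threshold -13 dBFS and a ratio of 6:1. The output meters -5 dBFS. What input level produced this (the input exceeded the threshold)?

Stripping the +6 dB make-up gives -11 dBFS at the gain stage.
Post-compression overshoot = -11 − (-13) = 2 dB.
Before 6:1 compression the overshoot was 2 × 6 = 12 dB, so input = -13 + 12 = -1 dBFS.

-1 dBFS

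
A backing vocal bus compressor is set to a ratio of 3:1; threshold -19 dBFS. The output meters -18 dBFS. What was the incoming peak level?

-16 dBFS

Post-compression overshoot = -18 − (-19) = 1 dB.
Input overshoot = R × output overshoot = 3 dB → input = -19 + 3 = -16 dBFS.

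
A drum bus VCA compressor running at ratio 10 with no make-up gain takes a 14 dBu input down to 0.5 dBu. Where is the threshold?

-1 dBu

Input is 15 dB above T (since output overshoot × R = input overshoot: (0.5 − T)·10 = 14 − T gives T = -1 dBu).
Check: -1 + (14 − (-1))/10 = -1 + 1.5 = 0.5 dBu. ✓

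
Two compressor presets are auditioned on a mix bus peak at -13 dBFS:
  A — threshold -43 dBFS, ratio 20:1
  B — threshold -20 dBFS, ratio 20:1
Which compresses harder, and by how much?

A: 30 dB over, compressed to 1.5 dB over, so 28.5 dB of GR.
B: 7 dB over, compressed to 0.35 dB over, so 6.65 dB of GR.
A applies 21.85 dB more gain reduction.

A, by 21.85 dB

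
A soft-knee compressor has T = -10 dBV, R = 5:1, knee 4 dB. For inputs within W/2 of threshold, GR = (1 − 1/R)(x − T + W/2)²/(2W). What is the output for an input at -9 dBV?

x − T + W/2 = -9 − (-10) + 2 = 3.
GR = (1 − 1/5) × 3² / 8 = 0.8 × 9 / 8 = 0.9 dB.
Output = -9 − 0.9 = -9.9 dBV.

-9.9 dBV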